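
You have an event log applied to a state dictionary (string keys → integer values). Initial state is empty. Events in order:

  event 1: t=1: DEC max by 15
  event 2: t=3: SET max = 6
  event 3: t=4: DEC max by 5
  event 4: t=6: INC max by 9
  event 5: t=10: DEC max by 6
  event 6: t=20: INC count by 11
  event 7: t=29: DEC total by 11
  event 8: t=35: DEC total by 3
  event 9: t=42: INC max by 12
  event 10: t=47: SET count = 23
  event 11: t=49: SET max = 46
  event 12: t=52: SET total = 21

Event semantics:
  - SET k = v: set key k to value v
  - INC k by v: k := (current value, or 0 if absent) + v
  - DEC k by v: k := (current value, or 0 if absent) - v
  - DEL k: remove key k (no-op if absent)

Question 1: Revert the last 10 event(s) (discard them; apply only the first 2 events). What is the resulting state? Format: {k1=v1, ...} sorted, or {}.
Answer: {max=6}

Derivation:
Keep first 2 events (discard last 10):
  after event 1 (t=1: DEC max by 15): {max=-15}
  after event 2 (t=3: SET max = 6): {max=6}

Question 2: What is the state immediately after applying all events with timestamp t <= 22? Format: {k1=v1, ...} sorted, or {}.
Answer: {count=11, max=4}

Derivation:
Apply events with t <= 22 (6 events):
  after event 1 (t=1: DEC max by 15): {max=-15}
  after event 2 (t=3: SET max = 6): {max=6}
  after event 3 (t=4: DEC max by 5): {max=1}
  after event 4 (t=6: INC max by 9): {max=10}
  after event 5 (t=10: DEC max by 6): {max=4}
  after event 6 (t=20: INC count by 11): {count=11, max=4}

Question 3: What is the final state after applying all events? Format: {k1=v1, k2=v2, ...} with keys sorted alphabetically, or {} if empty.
Answer: {count=23, max=46, total=21}

Derivation:
  after event 1 (t=1: DEC max by 15): {max=-15}
  after event 2 (t=3: SET max = 6): {max=6}
  after event 3 (t=4: DEC max by 5): {max=1}
  after event 4 (t=6: INC max by 9): {max=10}
  after event 5 (t=10: DEC max by 6): {max=4}
  after event 6 (t=20: INC count by 11): {count=11, max=4}
  after event 7 (t=29: DEC total by 11): {count=11, max=4, total=-11}
  after event 8 (t=35: DEC total by 3): {count=11, max=4, total=-14}
  after event 9 (t=42: INC max by 12): {count=11, max=16, total=-14}
  after event 10 (t=47: SET count = 23): {count=23, max=16, total=-14}
  after event 11 (t=49: SET max = 46): {count=23, max=46, total=-14}
  after event 12 (t=52: SET total = 21): {count=23, max=46, total=21}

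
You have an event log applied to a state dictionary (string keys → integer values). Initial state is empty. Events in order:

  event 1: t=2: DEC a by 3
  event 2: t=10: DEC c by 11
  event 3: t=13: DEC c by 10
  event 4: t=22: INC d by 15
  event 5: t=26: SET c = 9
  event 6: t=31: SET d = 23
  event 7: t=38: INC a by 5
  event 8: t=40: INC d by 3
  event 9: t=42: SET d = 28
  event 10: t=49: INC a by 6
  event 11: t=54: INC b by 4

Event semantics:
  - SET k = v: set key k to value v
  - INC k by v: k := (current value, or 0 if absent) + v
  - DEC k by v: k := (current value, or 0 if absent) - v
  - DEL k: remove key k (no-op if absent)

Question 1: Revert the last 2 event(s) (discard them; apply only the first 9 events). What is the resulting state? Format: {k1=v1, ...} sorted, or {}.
Keep first 9 events (discard last 2):
  after event 1 (t=2: DEC a by 3): {a=-3}
  after event 2 (t=10: DEC c by 11): {a=-3, c=-11}
  after event 3 (t=13: DEC c by 10): {a=-3, c=-21}
  after event 4 (t=22: INC d by 15): {a=-3, c=-21, d=15}
  after event 5 (t=26: SET c = 9): {a=-3, c=9, d=15}
  after event 6 (t=31: SET d = 23): {a=-3, c=9, d=23}
  after event 7 (t=38: INC a by 5): {a=2, c=9, d=23}
  after event 8 (t=40: INC d by 3): {a=2, c=9, d=26}
  after event 9 (t=42: SET d = 28): {a=2, c=9, d=28}

Answer: {a=2, c=9, d=28}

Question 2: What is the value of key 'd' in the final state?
Answer: 28

Derivation:
Track key 'd' through all 11 events:
  event 1 (t=2: DEC a by 3): d unchanged
  event 2 (t=10: DEC c by 11): d unchanged
  event 3 (t=13: DEC c by 10): d unchanged
  event 4 (t=22: INC d by 15): d (absent) -> 15
  event 5 (t=26: SET c = 9): d unchanged
  event 6 (t=31: SET d = 23): d 15 -> 23
  event 7 (t=38: INC a by 5): d unchanged
  event 8 (t=40: INC d by 3): d 23 -> 26
  event 9 (t=42: SET d = 28): d 26 -> 28
  event 10 (t=49: INC a by 6): d unchanged
  event 11 (t=54: INC b by 4): d unchanged
Final: d = 28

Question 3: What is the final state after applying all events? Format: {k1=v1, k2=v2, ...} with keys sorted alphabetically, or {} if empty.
Answer: {a=8, b=4, c=9, d=28}

Derivation:
  after event 1 (t=2: DEC a by 3): {a=-3}
  after event 2 (t=10: DEC c by 11): {a=-3, c=-11}
  after event 3 (t=13: DEC c by 10): {a=-3, c=-21}
  after event 4 (t=22: INC d by 15): {a=-3, c=-21, d=15}
  after event 5 (t=26: SET c = 9): {a=-3, c=9, d=15}
  after event 6 (t=31: SET d = 23): {a=-3, c=9, d=23}
  after event 7 (t=38: INC a by 5): {a=2, c=9, d=23}
  after event 8 (t=40: INC d by 3): {a=2, c=9, d=26}
  after event 9 (t=42: SET d = 28): {a=2, c=9, d=28}
  after event 10 (t=49: INC a by 6): {a=8, c=9, d=28}
  after event 11 (t=54: INC b by 4): {a=8, b=4, c=9, d=28}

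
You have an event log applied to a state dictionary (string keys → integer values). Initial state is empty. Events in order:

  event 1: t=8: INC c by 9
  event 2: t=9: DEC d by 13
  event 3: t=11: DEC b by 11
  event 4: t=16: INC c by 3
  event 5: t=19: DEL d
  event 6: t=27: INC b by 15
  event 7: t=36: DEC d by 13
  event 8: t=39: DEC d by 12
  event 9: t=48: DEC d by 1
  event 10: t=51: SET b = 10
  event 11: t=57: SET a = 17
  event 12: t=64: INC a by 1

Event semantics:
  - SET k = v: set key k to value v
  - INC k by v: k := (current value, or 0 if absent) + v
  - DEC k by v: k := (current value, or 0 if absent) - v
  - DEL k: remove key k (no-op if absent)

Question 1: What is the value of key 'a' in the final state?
Answer: 18

Derivation:
Track key 'a' through all 12 events:
  event 1 (t=8: INC c by 9): a unchanged
  event 2 (t=9: DEC d by 13): a unchanged
  event 3 (t=11: DEC b by 11): a unchanged
  event 4 (t=16: INC c by 3): a unchanged
  event 5 (t=19: DEL d): a unchanged
  event 6 (t=27: INC b by 15): a unchanged
  event 7 (t=36: DEC d by 13): a unchanged
  event 8 (t=39: DEC d by 12): a unchanged
  event 9 (t=48: DEC d by 1): a unchanged
  event 10 (t=51: SET b = 10): a unchanged
  event 11 (t=57: SET a = 17): a (absent) -> 17
  event 12 (t=64: INC a by 1): a 17 -> 18
Final: a = 18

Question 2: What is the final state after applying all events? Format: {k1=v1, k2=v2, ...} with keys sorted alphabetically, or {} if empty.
Answer: {a=18, b=10, c=12, d=-26}

Derivation:
  after event 1 (t=8: INC c by 9): {c=9}
  after event 2 (t=9: DEC d by 13): {c=9, d=-13}
  after event 3 (t=11: DEC b by 11): {b=-11, c=9, d=-13}
  after event 4 (t=16: INC c by 3): {b=-11, c=12, d=-13}
  after event 5 (t=19: DEL d): {b=-11, c=12}
  after event 6 (t=27: INC b by 15): {b=4, c=12}
  after event 7 (t=36: DEC d by 13): {b=4, c=12, d=-13}
  after event 8 (t=39: DEC d by 12): {b=4, c=12, d=-25}
  after event 9 (t=48: DEC d by 1): {b=4, c=12, d=-26}
  after event 10 (t=51: SET b = 10): {b=10, c=12, d=-26}
  after event 11 (t=57: SET a = 17): {a=17, b=10, c=12, d=-26}
  after event 12 (t=64: INC a by 1): {a=18, b=10, c=12, d=-26}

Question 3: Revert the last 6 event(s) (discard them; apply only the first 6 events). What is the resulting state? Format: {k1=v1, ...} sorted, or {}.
Keep first 6 events (discard last 6):
  after event 1 (t=8: INC c by 9): {c=9}
  after event 2 (t=9: DEC d by 13): {c=9, d=-13}
  after event 3 (t=11: DEC b by 11): {b=-11, c=9, d=-13}
  after event 4 (t=16: INC c by 3): {b=-11, c=12, d=-13}
  after event 5 (t=19: DEL d): {b=-11, c=12}
  after event 6 (t=27: INC b by 15): {b=4, c=12}

Answer: {b=4, c=12}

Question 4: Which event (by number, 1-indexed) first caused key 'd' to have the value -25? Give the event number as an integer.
Answer: 8

Derivation:
Looking for first event where d becomes -25:
  event 2: d = -13
  event 3: d = -13
  event 4: d = -13
  event 5: d = (absent)
  event 7: d = -13
  event 8: d -13 -> -25  <-- first match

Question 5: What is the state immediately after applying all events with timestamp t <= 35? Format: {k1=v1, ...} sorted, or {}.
Apply events with t <= 35 (6 events):
  after event 1 (t=8: INC c by 9): {c=9}
  after event 2 (t=9: DEC d by 13): {c=9, d=-13}
  after event 3 (t=11: DEC b by 11): {b=-11, c=9, d=-13}
  after event 4 (t=16: INC c by 3): {b=-11, c=12, d=-13}
  after event 5 (t=19: DEL d): {b=-11, c=12}
  after event 6 (t=27: INC b by 15): {b=4, c=12}

Answer: {b=4, c=12}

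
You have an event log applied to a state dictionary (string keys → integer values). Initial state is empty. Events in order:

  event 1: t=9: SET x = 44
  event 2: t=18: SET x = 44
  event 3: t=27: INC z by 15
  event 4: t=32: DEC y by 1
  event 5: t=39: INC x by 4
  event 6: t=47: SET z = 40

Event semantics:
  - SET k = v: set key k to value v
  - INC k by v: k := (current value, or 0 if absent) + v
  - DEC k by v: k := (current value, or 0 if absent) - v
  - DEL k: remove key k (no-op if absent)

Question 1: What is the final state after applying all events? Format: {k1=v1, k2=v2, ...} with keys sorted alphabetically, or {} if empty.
  after event 1 (t=9: SET x = 44): {x=44}
  after event 2 (t=18: SET x = 44): {x=44}
  after event 3 (t=27: INC z by 15): {x=44, z=15}
  after event 4 (t=32: DEC y by 1): {x=44, y=-1, z=15}
  after event 5 (t=39: INC x by 4): {x=48, y=-1, z=15}
  after event 6 (t=47: SET z = 40): {x=48, y=-1, z=40}

Answer: {x=48, y=-1, z=40}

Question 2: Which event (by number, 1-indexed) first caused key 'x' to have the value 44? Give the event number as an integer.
Looking for first event where x becomes 44:
  event 1: x (absent) -> 44  <-- first match

Answer: 1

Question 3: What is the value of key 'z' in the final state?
Track key 'z' through all 6 events:
  event 1 (t=9: SET x = 44): z unchanged
  event 2 (t=18: SET x = 44): z unchanged
  event 3 (t=27: INC z by 15): z (absent) -> 15
  event 4 (t=32: DEC y by 1): z unchanged
  event 5 (t=39: INC x by 4): z unchanged
  event 6 (t=47: SET z = 40): z 15 -> 40
Final: z = 40

Answer: 40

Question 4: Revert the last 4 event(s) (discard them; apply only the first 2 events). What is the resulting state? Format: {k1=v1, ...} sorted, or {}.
Keep first 2 events (discard last 4):
  after event 1 (t=9: SET x = 44): {x=44}
  after event 2 (t=18: SET x = 44): {x=44}

Answer: {x=44}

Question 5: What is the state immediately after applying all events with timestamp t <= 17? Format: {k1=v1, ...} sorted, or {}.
Apply events with t <= 17 (1 events):
  after event 1 (t=9: SET x = 44): {x=44}

Answer: {x=44}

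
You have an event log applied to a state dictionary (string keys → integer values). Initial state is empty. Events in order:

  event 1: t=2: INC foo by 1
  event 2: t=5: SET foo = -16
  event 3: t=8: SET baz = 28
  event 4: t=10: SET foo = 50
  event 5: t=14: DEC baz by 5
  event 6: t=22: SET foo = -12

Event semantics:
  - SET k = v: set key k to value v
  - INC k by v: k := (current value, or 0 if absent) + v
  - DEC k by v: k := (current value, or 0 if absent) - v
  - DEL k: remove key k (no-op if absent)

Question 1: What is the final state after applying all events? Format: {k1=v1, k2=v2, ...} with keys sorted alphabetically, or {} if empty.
Answer: {baz=23, foo=-12}

Derivation:
  after event 1 (t=2: INC foo by 1): {foo=1}
  after event 2 (t=5: SET foo = -16): {foo=-16}
  after event 3 (t=8: SET baz = 28): {baz=28, foo=-16}
  after event 4 (t=10: SET foo = 50): {baz=28, foo=50}
  after event 5 (t=14: DEC baz by 5): {baz=23, foo=50}
  after event 6 (t=22: SET foo = -12): {baz=23, foo=-12}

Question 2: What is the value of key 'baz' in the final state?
Track key 'baz' through all 6 events:
  event 1 (t=2: INC foo by 1): baz unchanged
  event 2 (t=5: SET foo = -16): baz unchanged
  event 3 (t=8: SET baz = 28): baz (absent) -> 28
  event 4 (t=10: SET foo = 50): baz unchanged
  event 5 (t=14: DEC baz by 5): baz 28 -> 23
  event 6 (t=22: SET foo = -12): baz unchanged
Final: baz = 23

Answer: 23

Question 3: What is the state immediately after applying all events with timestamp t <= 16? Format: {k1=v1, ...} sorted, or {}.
Apply events with t <= 16 (5 events):
  after event 1 (t=2: INC foo by 1): {foo=1}
  after event 2 (t=5: SET foo = -16): {foo=-16}
  after event 3 (t=8: SET baz = 28): {baz=28, foo=-16}
  after event 4 (t=10: SET foo = 50): {baz=28, foo=50}
  after event 5 (t=14: DEC baz by 5): {baz=23, foo=50}

Answer: {baz=23, foo=50}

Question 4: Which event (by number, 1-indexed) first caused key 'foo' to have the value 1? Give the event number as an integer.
Looking for first event where foo becomes 1:
  event 1: foo (absent) -> 1  <-- first match

Answer: 1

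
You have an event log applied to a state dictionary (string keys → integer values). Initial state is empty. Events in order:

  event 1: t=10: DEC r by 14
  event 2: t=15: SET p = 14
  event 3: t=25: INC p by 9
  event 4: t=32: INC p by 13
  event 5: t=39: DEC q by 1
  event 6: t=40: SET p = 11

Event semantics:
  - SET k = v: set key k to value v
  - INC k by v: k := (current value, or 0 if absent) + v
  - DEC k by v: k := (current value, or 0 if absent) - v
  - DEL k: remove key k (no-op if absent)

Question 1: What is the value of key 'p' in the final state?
Answer: 11

Derivation:
Track key 'p' through all 6 events:
  event 1 (t=10: DEC r by 14): p unchanged
  event 2 (t=15: SET p = 14): p (absent) -> 14
  event 3 (t=25: INC p by 9): p 14 -> 23
  event 4 (t=32: INC p by 13): p 23 -> 36
  event 5 (t=39: DEC q by 1): p unchanged
  event 6 (t=40: SET p = 11): p 36 -> 11
Final: p = 11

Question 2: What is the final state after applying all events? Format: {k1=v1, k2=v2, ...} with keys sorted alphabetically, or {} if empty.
Answer: {p=11, q=-1, r=-14}

Derivation:
  after event 1 (t=10: DEC r by 14): {r=-14}
  after event 2 (t=15: SET p = 14): {p=14, r=-14}
  after event 3 (t=25: INC p by 9): {p=23, r=-14}
  after event 4 (t=32: INC p by 13): {p=36, r=-14}
  after event 5 (t=39: DEC q by 1): {p=36, q=-1, r=-14}
  after event 6 (t=40: SET p = 11): {p=11, q=-1, r=-14}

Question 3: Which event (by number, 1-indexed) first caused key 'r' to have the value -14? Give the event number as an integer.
Looking for first event where r becomes -14:
  event 1: r (absent) -> -14  <-- first match

Answer: 1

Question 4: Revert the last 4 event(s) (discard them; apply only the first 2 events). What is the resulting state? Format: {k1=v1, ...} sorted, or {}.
Answer: {p=14, r=-14}

Derivation:
Keep first 2 events (discard last 4):
  after event 1 (t=10: DEC r by 14): {r=-14}
  after event 2 (t=15: SET p = 14): {p=14, r=-14}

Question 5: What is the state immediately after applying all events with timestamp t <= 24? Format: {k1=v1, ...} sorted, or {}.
Answer: {p=14, r=-14}

Derivation:
Apply events with t <= 24 (2 events):
  after event 1 (t=10: DEC r by 14): {r=-14}
  after event 2 (t=15: SET p = 14): {p=14, r=-14}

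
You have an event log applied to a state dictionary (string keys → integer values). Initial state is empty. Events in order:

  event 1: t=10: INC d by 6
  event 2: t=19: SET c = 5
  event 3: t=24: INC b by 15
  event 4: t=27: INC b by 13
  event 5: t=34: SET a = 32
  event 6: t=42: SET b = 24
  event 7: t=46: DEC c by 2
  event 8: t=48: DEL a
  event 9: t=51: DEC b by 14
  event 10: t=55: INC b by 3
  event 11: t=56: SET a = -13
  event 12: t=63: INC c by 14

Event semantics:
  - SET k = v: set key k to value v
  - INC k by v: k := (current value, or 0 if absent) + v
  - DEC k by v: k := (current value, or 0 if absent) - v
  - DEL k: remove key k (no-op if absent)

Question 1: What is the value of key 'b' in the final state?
Answer: 13

Derivation:
Track key 'b' through all 12 events:
  event 1 (t=10: INC d by 6): b unchanged
  event 2 (t=19: SET c = 5): b unchanged
  event 3 (t=24: INC b by 15): b (absent) -> 15
  event 4 (t=27: INC b by 13): b 15 -> 28
  event 5 (t=34: SET a = 32): b unchanged
  event 6 (t=42: SET b = 24): b 28 -> 24
  event 7 (t=46: DEC c by 2): b unchanged
  event 8 (t=48: DEL a): b unchanged
  event 9 (t=51: DEC b by 14): b 24 -> 10
  event 10 (t=55: INC b by 3): b 10 -> 13
  event 11 (t=56: SET a = -13): b unchanged
  event 12 (t=63: INC c by 14): b unchanged
Final: b = 13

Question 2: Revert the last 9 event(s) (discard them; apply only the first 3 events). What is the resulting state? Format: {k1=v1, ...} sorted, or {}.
Keep first 3 events (discard last 9):
  after event 1 (t=10: INC d by 6): {d=6}
  after event 2 (t=19: SET c = 5): {c=5, d=6}
  after event 3 (t=24: INC b by 15): {b=15, c=5, d=6}

Answer: {b=15, c=5, d=6}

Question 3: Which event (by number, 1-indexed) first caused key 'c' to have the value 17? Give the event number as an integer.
Looking for first event where c becomes 17:
  event 2: c = 5
  event 3: c = 5
  event 4: c = 5
  event 5: c = 5
  event 6: c = 5
  event 7: c = 3
  event 8: c = 3
  event 9: c = 3
  event 10: c = 3
  event 11: c = 3
  event 12: c 3 -> 17  <-- first match

Answer: 12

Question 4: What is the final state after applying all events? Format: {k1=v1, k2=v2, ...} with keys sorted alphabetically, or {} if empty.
  after event 1 (t=10: INC d by 6): {d=6}
  after event 2 (t=19: SET c = 5): {c=5, d=6}
  after event 3 (t=24: INC b by 15): {b=15, c=5, d=6}
  after event 4 (t=27: INC b by 13): {b=28, c=5, d=6}
  after event 5 (t=34: SET a = 32): {a=32, b=28, c=5, d=6}
  after event 6 (t=42: SET b = 24): {a=32, b=24, c=5, d=6}
  after event 7 (t=46: DEC c by 2): {a=32, b=24, c=3, d=6}
  after event 8 (t=48: DEL a): {b=24, c=3, d=6}
  after event 9 (t=51: DEC b by 14): {b=10, c=3, d=6}
  after event 10 (t=55: INC b by 3): {b=13, c=3, d=6}
  after event 11 (t=56: SET a = -13): {a=-13, b=13, c=3, d=6}
  after event 12 (t=63: INC c by 14): {a=-13, b=13, c=17, d=6}

Answer: {a=-13, b=13, c=17, d=6}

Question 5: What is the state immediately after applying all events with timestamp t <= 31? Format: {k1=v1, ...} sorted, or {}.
Answer: {b=28, c=5, d=6}

Derivation:
Apply events with t <= 31 (4 events):
  after event 1 (t=10: INC d by 6): {d=6}
  after event 2 (t=19: SET c = 5): {c=5, d=6}
  after event 3 (t=24: INC b by 15): {b=15, c=5, d=6}
  after event 4 (t=27: INC b by 13): {b=28, c=5, d=6}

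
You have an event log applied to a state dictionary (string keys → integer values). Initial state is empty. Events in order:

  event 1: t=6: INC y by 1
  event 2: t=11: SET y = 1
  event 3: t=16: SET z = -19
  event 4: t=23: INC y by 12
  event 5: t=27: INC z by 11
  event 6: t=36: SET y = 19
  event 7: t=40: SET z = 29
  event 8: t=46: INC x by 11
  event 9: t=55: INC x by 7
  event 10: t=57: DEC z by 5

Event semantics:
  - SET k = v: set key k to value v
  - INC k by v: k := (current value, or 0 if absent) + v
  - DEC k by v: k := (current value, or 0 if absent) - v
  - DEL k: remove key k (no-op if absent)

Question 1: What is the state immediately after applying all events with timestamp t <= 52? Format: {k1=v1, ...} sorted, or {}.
Answer: {x=11, y=19, z=29}

Derivation:
Apply events with t <= 52 (8 events):
  after event 1 (t=6: INC y by 1): {y=1}
  after event 2 (t=11: SET y = 1): {y=1}
  after event 3 (t=16: SET z = -19): {y=1, z=-19}
  after event 4 (t=23: INC y by 12): {y=13, z=-19}
  after event 5 (t=27: INC z by 11): {y=13, z=-8}
  after event 6 (t=36: SET y = 19): {y=19, z=-8}
  after event 7 (t=40: SET z = 29): {y=19, z=29}
  after event 8 (t=46: INC x by 11): {x=11, y=19, z=29}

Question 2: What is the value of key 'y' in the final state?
Answer: 19

Derivation:
Track key 'y' through all 10 events:
  event 1 (t=6: INC y by 1): y (absent) -> 1
  event 2 (t=11: SET y = 1): y 1 -> 1
  event 3 (t=16: SET z = -19): y unchanged
  event 4 (t=23: INC y by 12): y 1 -> 13
  event 5 (t=27: INC z by 11): y unchanged
  event 6 (t=36: SET y = 19): y 13 -> 19
  event 7 (t=40: SET z = 29): y unchanged
  event 8 (t=46: INC x by 11): y unchanged
  event 9 (t=55: INC x by 7): y unchanged
  event 10 (t=57: DEC z by 5): y unchanged
Final: y = 19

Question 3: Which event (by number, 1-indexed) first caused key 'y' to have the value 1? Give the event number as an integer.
Answer: 1

Derivation:
Looking for first event where y becomes 1:
  event 1: y (absent) -> 1  <-- first match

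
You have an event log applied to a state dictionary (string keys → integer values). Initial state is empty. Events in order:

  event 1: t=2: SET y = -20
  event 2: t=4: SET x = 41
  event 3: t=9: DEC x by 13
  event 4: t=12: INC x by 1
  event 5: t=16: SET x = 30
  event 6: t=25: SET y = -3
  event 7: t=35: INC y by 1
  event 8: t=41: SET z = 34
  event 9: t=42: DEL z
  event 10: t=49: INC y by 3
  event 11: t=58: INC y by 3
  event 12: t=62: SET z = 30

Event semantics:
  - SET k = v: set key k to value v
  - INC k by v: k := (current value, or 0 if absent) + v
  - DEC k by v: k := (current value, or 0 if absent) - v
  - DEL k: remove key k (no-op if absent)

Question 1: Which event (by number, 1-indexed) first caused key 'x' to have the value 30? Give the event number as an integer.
Answer: 5

Derivation:
Looking for first event where x becomes 30:
  event 2: x = 41
  event 3: x = 28
  event 4: x = 29
  event 5: x 29 -> 30  <-- first match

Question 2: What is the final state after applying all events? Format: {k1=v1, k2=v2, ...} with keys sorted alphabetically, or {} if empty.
Answer: {x=30, y=4, z=30}

Derivation:
  after event 1 (t=2: SET y = -20): {y=-20}
  after event 2 (t=4: SET x = 41): {x=41, y=-20}
  after event 3 (t=9: DEC x by 13): {x=28, y=-20}
  after event 4 (t=12: INC x by 1): {x=29, y=-20}
  after event 5 (t=16: SET x = 30): {x=30, y=-20}
  after event 6 (t=25: SET y = -3): {x=30, y=-3}
  after event 7 (t=35: INC y by 1): {x=30, y=-2}
  after event 8 (t=41: SET z = 34): {x=30, y=-2, z=34}
  after event 9 (t=42: DEL z): {x=30, y=-2}
  after event 10 (t=49: INC y by 3): {x=30, y=1}
  after event 11 (t=58: INC y by 3): {x=30, y=4}
  after event 12 (t=62: SET z = 30): {x=30, y=4, z=30}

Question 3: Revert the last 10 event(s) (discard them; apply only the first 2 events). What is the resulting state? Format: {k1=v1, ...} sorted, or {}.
Answer: {x=41, y=-20}

Derivation:
Keep first 2 events (discard last 10):
  after event 1 (t=2: SET y = -20): {y=-20}
  after event 2 (t=4: SET x = 41): {x=41, y=-20}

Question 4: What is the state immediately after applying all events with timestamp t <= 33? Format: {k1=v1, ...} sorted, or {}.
Apply events with t <= 33 (6 events):
  after event 1 (t=2: SET y = -20): {y=-20}
  after event 2 (t=4: SET x = 41): {x=41, y=-20}
  after event 3 (t=9: DEC x by 13): {x=28, y=-20}
  after event 4 (t=12: INC x by 1): {x=29, y=-20}
  after event 5 (t=16: SET x = 30): {x=30, y=-20}
  after event 6 (t=25: SET y = -3): {x=30, y=-3}

Answer: {x=30, y=-3}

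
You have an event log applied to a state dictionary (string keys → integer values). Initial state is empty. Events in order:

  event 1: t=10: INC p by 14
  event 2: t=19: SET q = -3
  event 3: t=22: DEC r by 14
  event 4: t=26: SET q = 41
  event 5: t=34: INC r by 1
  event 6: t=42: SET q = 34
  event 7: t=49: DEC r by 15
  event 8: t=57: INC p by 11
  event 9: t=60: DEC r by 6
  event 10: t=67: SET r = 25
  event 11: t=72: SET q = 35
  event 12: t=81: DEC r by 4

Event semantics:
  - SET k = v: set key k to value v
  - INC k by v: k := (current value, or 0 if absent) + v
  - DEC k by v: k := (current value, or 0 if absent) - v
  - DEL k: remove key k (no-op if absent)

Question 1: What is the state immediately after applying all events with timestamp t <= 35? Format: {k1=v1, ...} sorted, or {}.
Apply events with t <= 35 (5 events):
  after event 1 (t=10: INC p by 14): {p=14}
  after event 2 (t=19: SET q = -3): {p=14, q=-3}
  after event 3 (t=22: DEC r by 14): {p=14, q=-3, r=-14}
  after event 4 (t=26: SET q = 41): {p=14, q=41, r=-14}
  after event 5 (t=34: INC r by 1): {p=14, q=41, r=-13}

Answer: {p=14, q=41, r=-13}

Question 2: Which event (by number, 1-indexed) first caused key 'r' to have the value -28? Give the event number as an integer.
Answer: 7

Derivation:
Looking for first event where r becomes -28:
  event 3: r = -14
  event 4: r = -14
  event 5: r = -13
  event 6: r = -13
  event 7: r -13 -> -28  <-- first match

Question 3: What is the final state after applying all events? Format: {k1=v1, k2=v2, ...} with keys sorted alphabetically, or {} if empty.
  after event 1 (t=10: INC p by 14): {p=14}
  after event 2 (t=19: SET q = -3): {p=14, q=-3}
  after event 3 (t=22: DEC r by 14): {p=14, q=-3, r=-14}
  after event 4 (t=26: SET q = 41): {p=14, q=41, r=-14}
  after event 5 (t=34: INC r by 1): {p=14, q=41, r=-13}
  after event 6 (t=42: SET q = 34): {p=14, q=34, r=-13}
  after event 7 (t=49: DEC r by 15): {p=14, q=34, r=-28}
  after event 8 (t=57: INC p by 11): {p=25, q=34, r=-28}
  after event 9 (t=60: DEC r by 6): {p=25, q=34, r=-34}
  after event 10 (t=67: SET r = 25): {p=25, q=34, r=25}
  after event 11 (t=72: SET q = 35): {p=25, q=35, r=25}
  after event 12 (t=81: DEC r by 4): {p=25, q=35, r=21}

Answer: {p=25, q=35, r=21}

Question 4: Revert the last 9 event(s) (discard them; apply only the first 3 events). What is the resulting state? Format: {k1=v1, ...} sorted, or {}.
Keep first 3 events (discard last 9):
  after event 1 (t=10: INC p by 14): {p=14}
  after event 2 (t=19: SET q = -3): {p=14, q=-3}
  after event 3 (t=22: DEC r by 14): {p=14, q=-3, r=-14}

Answer: {p=14, q=-3, r=-14}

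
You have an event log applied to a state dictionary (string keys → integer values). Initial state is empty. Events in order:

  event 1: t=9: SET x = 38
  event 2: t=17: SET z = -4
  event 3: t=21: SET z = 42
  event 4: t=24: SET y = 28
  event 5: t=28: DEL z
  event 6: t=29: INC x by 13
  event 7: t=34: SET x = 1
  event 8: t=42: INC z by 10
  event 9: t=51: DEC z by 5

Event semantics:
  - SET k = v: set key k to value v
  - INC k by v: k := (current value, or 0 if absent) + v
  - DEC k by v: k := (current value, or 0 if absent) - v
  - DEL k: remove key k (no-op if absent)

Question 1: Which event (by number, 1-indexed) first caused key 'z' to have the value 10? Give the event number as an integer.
Looking for first event where z becomes 10:
  event 2: z = -4
  event 3: z = 42
  event 4: z = 42
  event 5: z = (absent)
  event 8: z (absent) -> 10  <-- first match

Answer: 8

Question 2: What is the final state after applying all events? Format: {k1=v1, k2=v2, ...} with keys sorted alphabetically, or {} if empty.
  after event 1 (t=9: SET x = 38): {x=38}
  after event 2 (t=17: SET z = -4): {x=38, z=-4}
  after event 3 (t=21: SET z = 42): {x=38, z=42}
  after event 4 (t=24: SET y = 28): {x=38, y=28, z=42}
  after event 5 (t=28: DEL z): {x=38, y=28}
  after event 6 (t=29: INC x by 13): {x=51, y=28}
  after event 7 (t=34: SET x = 1): {x=1, y=28}
  after event 8 (t=42: INC z by 10): {x=1, y=28, z=10}
  after event 9 (t=51: DEC z by 5): {x=1, y=28, z=5}

Answer: {x=1, y=28, z=5}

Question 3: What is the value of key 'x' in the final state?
Track key 'x' through all 9 events:
  event 1 (t=9: SET x = 38): x (absent) -> 38
  event 2 (t=17: SET z = -4): x unchanged
  event 3 (t=21: SET z = 42): x unchanged
  event 4 (t=24: SET y = 28): x unchanged
  event 5 (t=28: DEL z): x unchanged
  event 6 (t=29: INC x by 13): x 38 -> 51
  event 7 (t=34: SET x = 1): x 51 -> 1
  event 8 (t=42: INC z by 10): x unchanged
  event 9 (t=51: DEC z by 5): x unchanged
Final: x = 1

Answer: 1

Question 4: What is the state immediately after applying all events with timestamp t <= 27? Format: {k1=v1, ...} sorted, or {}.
Answer: {x=38, y=28, z=42}

Derivation:
Apply events with t <= 27 (4 events):
  after event 1 (t=9: SET x = 38): {x=38}
  after event 2 (t=17: SET z = -4): {x=38, z=-4}
  after event 3 (t=21: SET z = 42): {x=38, z=42}
  after event 4 (t=24: SET y = 28): {x=38, y=28, z=42}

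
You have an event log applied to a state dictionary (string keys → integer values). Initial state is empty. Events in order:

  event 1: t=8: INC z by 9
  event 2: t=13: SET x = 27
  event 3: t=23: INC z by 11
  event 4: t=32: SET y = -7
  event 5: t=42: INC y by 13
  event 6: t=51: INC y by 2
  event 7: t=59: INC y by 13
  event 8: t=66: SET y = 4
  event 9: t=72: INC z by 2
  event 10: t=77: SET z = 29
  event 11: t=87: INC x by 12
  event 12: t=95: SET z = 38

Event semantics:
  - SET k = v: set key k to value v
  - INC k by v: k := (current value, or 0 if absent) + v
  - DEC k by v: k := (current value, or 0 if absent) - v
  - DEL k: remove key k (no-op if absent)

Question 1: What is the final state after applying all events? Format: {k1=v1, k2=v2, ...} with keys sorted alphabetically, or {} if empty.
  after event 1 (t=8: INC z by 9): {z=9}
  after event 2 (t=13: SET x = 27): {x=27, z=9}
  after event 3 (t=23: INC z by 11): {x=27, z=20}
  after event 4 (t=32: SET y = -7): {x=27, y=-7, z=20}
  after event 5 (t=42: INC y by 13): {x=27, y=6, z=20}
  after event 6 (t=51: INC y by 2): {x=27, y=8, z=20}
  after event 7 (t=59: INC y by 13): {x=27, y=21, z=20}
  after event 8 (t=66: SET y = 4): {x=27, y=4, z=20}
  after event 9 (t=72: INC z by 2): {x=27, y=4, z=22}
  after event 10 (t=77: SET z = 29): {x=27, y=4, z=29}
  after event 11 (t=87: INC x by 12): {x=39, y=4, z=29}
  after event 12 (t=95: SET z = 38): {x=39, y=4, z=38}

Answer: {x=39, y=4, z=38}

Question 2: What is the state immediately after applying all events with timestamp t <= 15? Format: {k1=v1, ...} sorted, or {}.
Answer: {x=27, z=9}

Derivation:
Apply events with t <= 15 (2 events):
  after event 1 (t=8: INC z by 9): {z=9}
  after event 2 (t=13: SET x = 27): {x=27, z=9}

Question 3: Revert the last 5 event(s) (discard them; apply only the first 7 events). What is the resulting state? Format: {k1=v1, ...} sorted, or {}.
Answer: {x=27, y=21, z=20}

Derivation:
Keep first 7 events (discard last 5):
  after event 1 (t=8: INC z by 9): {z=9}
  after event 2 (t=13: SET x = 27): {x=27, z=9}
  after event 3 (t=23: INC z by 11): {x=27, z=20}
  after event 4 (t=32: SET y = -7): {x=27, y=-7, z=20}
  after event 5 (t=42: INC y by 13): {x=27, y=6, z=20}
  after event 6 (t=51: INC y by 2): {x=27, y=8, z=20}
  after event 7 (t=59: INC y by 13): {x=27, y=21, z=20}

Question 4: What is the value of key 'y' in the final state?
Answer: 4

Derivation:
Track key 'y' through all 12 events:
  event 1 (t=8: INC z by 9): y unchanged
  event 2 (t=13: SET x = 27): y unchanged
  event 3 (t=23: INC z by 11): y unchanged
  event 4 (t=32: SET y = -7): y (absent) -> -7
  event 5 (t=42: INC y by 13): y -7 -> 6
  event 6 (t=51: INC y by 2): y 6 -> 8
  event 7 (t=59: INC y by 13): y 8 -> 21
  event 8 (t=66: SET y = 4): y 21 -> 4
  event 9 (t=72: INC z by 2): y unchanged
  event 10 (t=77: SET z = 29): y unchanged
  event 11 (t=87: INC x by 12): y unchanged
  event 12 (t=95: SET z = 38): y unchanged
Final: y = 4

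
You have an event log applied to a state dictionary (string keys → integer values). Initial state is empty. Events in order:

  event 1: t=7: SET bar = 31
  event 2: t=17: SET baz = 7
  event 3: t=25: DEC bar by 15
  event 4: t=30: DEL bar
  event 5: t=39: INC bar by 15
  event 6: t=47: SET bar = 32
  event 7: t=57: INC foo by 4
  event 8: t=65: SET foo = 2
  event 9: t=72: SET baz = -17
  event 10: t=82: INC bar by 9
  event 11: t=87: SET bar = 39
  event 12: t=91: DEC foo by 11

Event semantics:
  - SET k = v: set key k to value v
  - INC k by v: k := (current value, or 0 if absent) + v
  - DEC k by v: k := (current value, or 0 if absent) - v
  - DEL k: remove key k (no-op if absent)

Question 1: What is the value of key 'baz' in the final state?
Answer: -17

Derivation:
Track key 'baz' through all 12 events:
  event 1 (t=7: SET bar = 31): baz unchanged
  event 2 (t=17: SET baz = 7): baz (absent) -> 7
  event 3 (t=25: DEC bar by 15): baz unchanged
  event 4 (t=30: DEL bar): baz unchanged
  event 5 (t=39: INC bar by 15): baz unchanged
  event 6 (t=47: SET bar = 32): baz unchanged
  event 7 (t=57: INC foo by 4): baz unchanged
  event 8 (t=65: SET foo = 2): baz unchanged
  event 9 (t=72: SET baz = -17): baz 7 -> -17
  event 10 (t=82: INC bar by 9): baz unchanged
  event 11 (t=87: SET bar = 39): baz unchanged
  event 12 (t=91: DEC foo by 11): baz unchanged
Final: baz = -17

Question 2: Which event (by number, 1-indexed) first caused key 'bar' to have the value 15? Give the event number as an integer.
Looking for first event where bar becomes 15:
  event 1: bar = 31
  event 2: bar = 31
  event 3: bar = 16
  event 4: bar = (absent)
  event 5: bar (absent) -> 15  <-- first match

Answer: 5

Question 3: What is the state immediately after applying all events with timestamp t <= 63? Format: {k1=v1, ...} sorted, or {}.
Apply events with t <= 63 (7 events):
  after event 1 (t=7: SET bar = 31): {bar=31}
  after event 2 (t=17: SET baz = 7): {bar=31, baz=7}
  after event 3 (t=25: DEC bar by 15): {bar=16, baz=7}
  after event 4 (t=30: DEL bar): {baz=7}
  after event 5 (t=39: INC bar by 15): {bar=15, baz=7}
  after event 6 (t=47: SET bar = 32): {bar=32, baz=7}
  after event 7 (t=57: INC foo by 4): {bar=32, baz=7, foo=4}

Answer: {bar=32, baz=7, foo=4}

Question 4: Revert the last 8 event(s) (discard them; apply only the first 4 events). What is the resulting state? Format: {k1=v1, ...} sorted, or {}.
Keep first 4 events (discard last 8):
  after event 1 (t=7: SET bar = 31): {bar=31}
  after event 2 (t=17: SET baz = 7): {bar=31, baz=7}
  after event 3 (t=25: DEC bar by 15): {bar=16, baz=7}
  after event 4 (t=30: DEL bar): {baz=7}

Answer: {baz=7}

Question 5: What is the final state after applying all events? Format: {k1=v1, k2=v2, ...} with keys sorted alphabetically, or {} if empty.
  after event 1 (t=7: SET bar = 31): {bar=31}
  after event 2 (t=17: SET baz = 7): {bar=31, baz=7}
  after event 3 (t=25: DEC bar by 15): {bar=16, baz=7}
  after event 4 (t=30: DEL bar): {baz=7}
  after event 5 (t=39: INC bar by 15): {bar=15, baz=7}
  after event 6 (t=47: SET bar = 32): {bar=32, baz=7}
  after event 7 (t=57: INC foo by 4): {bar=32, baz=7, foo=4}
  after event 8 (t=65: SET foo = 2): {bar=32, baz=7, foo=2}
  after event 9 (t=72: SET baz = -17): {bar=32, baz=-17, foo=2}
  after event 10 (t=82: INC bar by 9): {bar=41, baz=-17, foo=2}
  after event 11 (t=87: SET bar = 39): {bar=39, baz=-17, foo=2}
  after event 12 (t=91: DEC foo by 11): {bar=39, baz=-17, foo=-9}

Answer: {bar=39, baz=-17, foo=-9}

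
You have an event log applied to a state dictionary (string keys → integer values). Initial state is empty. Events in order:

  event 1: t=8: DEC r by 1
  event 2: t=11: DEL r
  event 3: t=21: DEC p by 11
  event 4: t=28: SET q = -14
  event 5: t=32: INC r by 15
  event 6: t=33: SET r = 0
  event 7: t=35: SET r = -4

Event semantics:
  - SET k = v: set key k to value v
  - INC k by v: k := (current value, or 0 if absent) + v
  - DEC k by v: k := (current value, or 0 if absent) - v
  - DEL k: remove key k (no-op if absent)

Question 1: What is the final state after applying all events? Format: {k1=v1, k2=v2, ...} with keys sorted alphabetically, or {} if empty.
Answer: {p=-11, q=-14, r=-4}

Derivation:
  after event 1 (t=8: DEC r by 1): {r=-1}
  after event 2 (t=11: DEL r): {}
  after event 3 (t=21: DEC p by 11): {p=-11}
  after event 4 (t=28: SET q = -14): {p=-11, q=-14}
  after event 5 (t=32: INC r by 15): {p=-11, q=-14, r=15}
  after event 6 (t=33: SET r = 0): {p=-11, q=-14, r=0}
  after event 7 (t=35: SET r = -4): {p=-11, q=-14, r=-4}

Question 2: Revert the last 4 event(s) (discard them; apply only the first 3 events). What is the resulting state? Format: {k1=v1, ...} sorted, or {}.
Keep first 3 events (discard last 4):
  after event 1 (t=8: DEC r by 1): {r=-1}
  after event 2 (t=11: DEL r): {}
  after event 3 (t=21: DEC p by 11): {p=-11}

Answer: {p=-11}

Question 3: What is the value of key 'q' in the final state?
Track key 'q' through all 7 events:
  event 1 (t=8: DEC r by 1): q unchanged
  event 2 (t=11: DEL r): q unchanged
  event 3 (t=21: DEC p by 11): q unchanged
  event 4 (t=28: SET q = -14): q (absent) -> -14
  event 5 (t=32: INC r by 15): q unchanged
  event 6 (t=33: SET r = 0): q unchanged
  event 7 (t=35: SET r = -4): q unchanged
Final: q = -14

Answer: -14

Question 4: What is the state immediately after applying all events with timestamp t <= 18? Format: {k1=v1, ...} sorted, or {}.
Answer: {}

Derivation:
Apply events with t <= 18 (2 events):
  after event 1 (t=8: DEC r by 1): {r=-1}
  after event 2 (t=11: DEL r): {}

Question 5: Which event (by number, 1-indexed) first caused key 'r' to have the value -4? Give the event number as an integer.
Answer: 7

Derivation:
Looking for first event where r becomes -4:
  event 1: r = -1
  event 2: r = (absent)
  event 5: r = 15
  event 6: r = 0
  event 7: r 0 -> -4  <-- first match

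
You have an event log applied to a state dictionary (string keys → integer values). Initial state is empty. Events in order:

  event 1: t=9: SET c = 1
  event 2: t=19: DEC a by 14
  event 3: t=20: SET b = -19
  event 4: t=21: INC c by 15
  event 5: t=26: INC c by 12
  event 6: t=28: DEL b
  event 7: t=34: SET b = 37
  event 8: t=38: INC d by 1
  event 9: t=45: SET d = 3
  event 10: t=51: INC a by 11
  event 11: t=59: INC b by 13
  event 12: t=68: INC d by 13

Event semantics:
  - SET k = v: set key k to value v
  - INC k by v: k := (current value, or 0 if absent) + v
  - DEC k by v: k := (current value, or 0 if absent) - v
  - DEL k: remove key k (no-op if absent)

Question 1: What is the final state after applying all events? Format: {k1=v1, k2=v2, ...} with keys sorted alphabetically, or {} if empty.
Answer: {a=-3, b=50, c=28, d=16}

Derivation:
  after event 1 (t=9: SET c = 1): {c=1}
  after event 2 (t=19: DEC a by 14): {a=-14, c=1}
  after event 3 (t=20: SET b = -19): {a=-14, b=-19, c=1}
  after event 4 (t=21: INC c by 15): {a=-14, b=-19, c=16}
  after event 5 (t=26: INC c by 12): {a=-14, b=-19, c=28}
  after event 6 (t=28: DEL b): {a=-14, c=28}
  after event 7 (t=34: SET b = 37): {a=-14, b=37, c=28}
  after event 8 (t=38: INC d by 1): {a=-14, b=37, c=28, d=1}
  after event 9 (t=45: SET d = 3): {a=-14, b=37, c=28, d=3}
  after event 10 (t=51: INC a by 11): {a=-3, b=37, c=28, d=3}
  after event 11 (t=59: INC b by 13): {a=-3, b=50, c=28, d=3}
  after event 12 (t=68: INC d by 13): {a=-3, b=50, c=28, d=16}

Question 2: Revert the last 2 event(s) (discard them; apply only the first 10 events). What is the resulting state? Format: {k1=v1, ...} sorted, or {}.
Keep first 10 events (discard last 2):
  after event 1 (t=9: SET c = 1): {c=1}
  after event 2 (t=19: DEC a by 14): {a=-14, c=1}
  after event 3 (t=20: SET b = -19): {a=-14, b=-19, c=1}
  after event 4 (t=21: INC c by 15): {a=-14, b=-19, c=16}
  after event 5 (t=26: INC c by 12): {a=-14, b=-19, c=28}
  after event 6 (t=28: DEL b): {a=-14, c=28}
  after event 7 (t=34: SET b = 37): {a=-14, b=37, c=28}
  after event 8 (t=38: INC d by 1): {a=-14, b=37, c=28, d=1}
  after event 9 (t=45: SET d = 3): {a=-14, b=37, c=28, d=3}
  after event 10 (t=51: INC a by 11): {a=-3, b=37, c=28, d=3}

Answer: {a=-3, b=37, c=28, d=3}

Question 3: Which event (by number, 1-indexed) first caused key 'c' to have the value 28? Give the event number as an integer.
Answer: 5

Derivation:
Looking for first event where c becomes 28:
  event 1: c = 1
  event 2: c = 1
  event 3: c = 1
  event 4: c = 16
  event 5: c 16 -> 28  <-- first match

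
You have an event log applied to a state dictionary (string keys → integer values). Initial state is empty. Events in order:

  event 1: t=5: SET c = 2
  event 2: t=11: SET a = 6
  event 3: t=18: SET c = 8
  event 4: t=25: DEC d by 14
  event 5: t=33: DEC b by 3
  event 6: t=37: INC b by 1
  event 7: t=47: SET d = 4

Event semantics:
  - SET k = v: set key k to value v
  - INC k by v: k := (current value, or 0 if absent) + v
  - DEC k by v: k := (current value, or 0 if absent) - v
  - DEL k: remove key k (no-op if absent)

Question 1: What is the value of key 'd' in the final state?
Track key 'd' through all 7 events:
  event 1 (t=5: SET c = 2): d unchanged
  event 2 (t=11: SET a = 6): d unchanged
  event 3 (t=18: SET c = 8): d unchanged
  event 4 (t=25: DEC d by 14): d (absent) -> -14
  event 5 (t=33: DEC b by 3): d unchanged
  event 6 (t=37: INC b by 1): d unchanged
  event 7 (t=47: SET d = 4): d -14 -> 4
Final: d = 4

Answer: 4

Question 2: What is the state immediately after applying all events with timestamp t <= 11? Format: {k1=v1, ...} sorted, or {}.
Apply events with t <= 11 (2 events):
  after event 1 (t=5: SET c = 2): {c=2}
  after event 2 (t=11: SET a = 6): {a=6, c=2}

Answer: {a=6, c=2}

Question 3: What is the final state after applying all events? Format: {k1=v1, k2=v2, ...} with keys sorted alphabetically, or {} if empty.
  after event 1 (t=5: SET c = 2): {c=2}
  after event 2 (t=11: SET a = 6): {a=6, c=2}
  after event 3 (t=18: SET c = 8): {a=6, c=8}
  after event 4 (t=25: DEC d by 14): {a=6, c=8, d=-14}
  after event 5 (t=33: DEC b by 3): {a=6, b=-3, c=8, d=-14}
  after event 6 (t=37: INC b by 1): {a=6, b=-2, c=8, d=-14}
  after event 7 (t=47: SET d = 4): {a=6, b=-2, c=8, d=4}

Answer: {a=6, b=-2, c=8, d=4}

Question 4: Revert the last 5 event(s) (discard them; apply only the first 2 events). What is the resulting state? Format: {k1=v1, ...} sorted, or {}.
Keep first 2 events (discard last 5):
  after event 1 (t=5: SET c = 2): {c=2}
  after event 2 (t=11: SET a = 6): {a=6, c=2}

Answer: {a=6, c=2}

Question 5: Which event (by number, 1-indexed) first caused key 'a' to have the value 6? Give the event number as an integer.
Looking for first event where a becomes 6:
  event 2: a (absent) -> 6  <-- first match

Answer: 2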